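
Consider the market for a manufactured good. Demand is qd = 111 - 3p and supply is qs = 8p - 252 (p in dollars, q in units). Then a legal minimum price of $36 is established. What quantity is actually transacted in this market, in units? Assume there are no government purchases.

3

Without the control the market clears where 111 - 3p = 8p - 252, i.e. p* = 33 and q* = 12.
Because the floor (36) lies above the market-clearing price, it is binding.
At p = 36: qd = 111 - 3·36 = 3 and qs = 8·36 - 252 = 36.
The quantity actually transacted is the short side, demand: 3.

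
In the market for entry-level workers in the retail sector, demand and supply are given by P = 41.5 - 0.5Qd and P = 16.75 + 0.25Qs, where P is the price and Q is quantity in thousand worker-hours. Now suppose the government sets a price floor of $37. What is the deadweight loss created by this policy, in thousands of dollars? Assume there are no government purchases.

Rearranging demand gives Qd = 83 - 2P; rearranging supply gives Qs = 4P - 67. Without the control the market clears where 83 - 2P = 4P - 67, i.e. P* = 25 and Q* = 33.
Since 37 > 25, the floor is binding.
At P = 37: Qd = 83 - 2·37 = 9 and Qs = 4·37 - 67 = 81.
Quantity traded falls to 9. At Q = 9 the demand price is (83 - 9)/2 = 37 and the supply price is (67 + 9)/4 = 19.
Deadweight loss = ½ · (37 - 19) · (33 - 9) = ½ · 18 · 24 = 216.

216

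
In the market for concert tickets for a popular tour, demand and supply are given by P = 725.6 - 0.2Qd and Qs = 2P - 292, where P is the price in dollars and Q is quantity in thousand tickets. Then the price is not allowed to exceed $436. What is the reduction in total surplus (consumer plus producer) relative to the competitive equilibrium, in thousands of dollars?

21526.4

Rearranging demand gives Qd = 3628 - 5P. Setting quantity demanded equal to quantity supplied, 3628 - 5P = 2P - 292, gives P* = 560 and Q* = 828.
The ceiling of 436 is below the equilibrium price 560, so it binds.
At P = 436: Qd = 3628 - 5·436 = 1448 and Qs = 2·436 - 292 = 580.
Quantity traded falls to 580. At Q = 580 the demand price is (3628 - 580)/5 = 609.6 and the supply price is (292 + 580)/2 = 436.
Deadweight loss = ½ · (609.6 - 436) · (828 - 580) = ½ · 173.6 · 248 = 21526.4.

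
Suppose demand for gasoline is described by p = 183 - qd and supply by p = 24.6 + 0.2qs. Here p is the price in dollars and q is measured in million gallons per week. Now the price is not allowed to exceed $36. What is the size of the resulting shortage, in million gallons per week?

90

Rearranging demand gives qd = 183 - p; rearranging supply gives qs = 5p - 123. Without the control the market clears where 183 - p = 5p - 123, i.e. p* = 51 and q* = 132.
Since 36 < 51, the ceiling is binding.
At p = 36: qd = 183 - 36 = 147 and qs = 5·36 - 123 = 57.
Shortage = qd - qs = 147 - 57 = 90.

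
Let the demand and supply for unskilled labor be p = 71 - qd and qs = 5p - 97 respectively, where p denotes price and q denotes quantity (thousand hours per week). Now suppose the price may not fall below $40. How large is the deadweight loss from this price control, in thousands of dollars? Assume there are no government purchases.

86.4

Rearranging demand gives qd = 71 - p. Equilibrium: 71 - p = 5p - 97, so 168 = 6p and p* = 28, q* = 43.
Since 40 > 28, the floor is binding.
At p = 40: qd = 71 - 40 = 31 and qs = 5·40 - 97 = 103.
Quantity traded falls to 31. At q = 31 the demand price is 71 - 31 = 40 and the supply price is (97 + 31)/5 = 25.6.
Deadweight loss = ½ · (40 - 25.6) · (43 - 31) = ½ · 14.4 · 12 = 86.4.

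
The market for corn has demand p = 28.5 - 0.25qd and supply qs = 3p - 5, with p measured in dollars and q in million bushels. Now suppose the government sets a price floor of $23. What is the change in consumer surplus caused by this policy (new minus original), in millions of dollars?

Rearranging demand gives qd = 114 - 4p. In a free market, 114 - 4p = 3p - 5 gives the equilibrium p* = 17, q* = 46.
Because the floor (23) lies above the market-clearing price, it is binding.
At p = 23: qd = 114 - 4·23 = 22 and qs = 3·23 - 5 = 64.
Consumer surplus without the control is ½ · (28.5 - 17) · 46 = 264.5.
With the floor, consumers buy 22 units at 23, so CS = ½ · (28.5 - 23) · 22 = 60.5.
Change in consumer surplus = 60.5 - 264.5 = -204.

-204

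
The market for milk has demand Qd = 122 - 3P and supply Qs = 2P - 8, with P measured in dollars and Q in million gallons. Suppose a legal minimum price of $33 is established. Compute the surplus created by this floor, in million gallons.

35

In a free market, 122 - 3P = 2P - 8 gives the equilibrium P* = 26, Q* = 44.
Since 33 > 26, the floor is binding.
At P = 33: Qd = 122 - 3·33 = 23 and Qs = 2·33 - 8 = 58.
Surplus = Qs - Qd = 58 - 23 = 35.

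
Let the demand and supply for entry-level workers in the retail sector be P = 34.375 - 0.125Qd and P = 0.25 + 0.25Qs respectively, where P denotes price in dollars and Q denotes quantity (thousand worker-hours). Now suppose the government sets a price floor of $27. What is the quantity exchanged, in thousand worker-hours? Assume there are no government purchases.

Rearranging demand gives Qd = 275 - 8P; rearranging supply gives Qs = 4P - 1. Without the control the market clears where 275 - 8P = 4P - 1, i.e. P* = 23 and Q* = 91.
Because the floor (27) lies above the market-clearing price, it is binding.
At P = 27: Qd = 275 - 8·27 = 59 and Qs = 4·27 - 1 = 107.
The quantity actually transacted is the short side, demand: 59.

59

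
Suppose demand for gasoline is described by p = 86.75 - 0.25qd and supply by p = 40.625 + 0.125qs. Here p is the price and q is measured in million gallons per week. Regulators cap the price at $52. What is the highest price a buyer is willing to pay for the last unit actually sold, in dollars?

Rearranging demand gives qd = 347 - 4p; rearranging supply gives qs = 8p - 325. In a free market, 347 - 4p = 8p - 325 gives the equilibrium p* = 56, q* = 123.
The ceiling of 52 is below the equilibrium price 56, so it binds.
At p = 52: qd = 347 - 4·52 = 139 and qs = 8·52 - 325 = 91.
Only 91 units reach the market. On the demand curve, the marginal buyer's willingness to pay at q = 91 is (347 - 91)/4 = 64.

64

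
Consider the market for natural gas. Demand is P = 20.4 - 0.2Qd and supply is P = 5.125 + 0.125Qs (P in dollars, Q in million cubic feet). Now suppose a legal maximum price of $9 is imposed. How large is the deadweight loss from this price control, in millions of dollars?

41.6

Rearranging demand gives Qd = 102 - 5P; rearranging supply gives Qs = 8P - 41. Equilibrium: 102 - 5P = 8P - 41, so 143 = 13P and P* = 11, Q* = 47.
Because the ceiling (9) lies below the market-clearing price, it is binding.
At P = 9: Qd = 102 - 5·9 = 57 and Qs = 8·9 - 41 = 31.
Quantity traded falls to 31. At Q = 31 the demand price is (102 - 31)/5 = 14.2 and the supply price is (41 + 31)/8 = 9.
Deadweight loss = ½ · (14.2 - 9) · (47 - 31) = ½ · 5.2 · 16 = 41.6.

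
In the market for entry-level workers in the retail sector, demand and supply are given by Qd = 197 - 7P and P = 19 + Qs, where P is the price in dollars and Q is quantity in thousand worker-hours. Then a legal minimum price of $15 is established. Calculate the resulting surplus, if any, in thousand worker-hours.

0

Rearranging supply gives Qs = P - 19. Without the control the market clears where 197 - 7P = P - 19, i.e. P* = 27 and Q* = 8.
The floor of 15 is below the equilibrium price 27, so it is not binding; the market clears at P* = 27, Q* = 8.
Since the control does not bind, there is no surplus.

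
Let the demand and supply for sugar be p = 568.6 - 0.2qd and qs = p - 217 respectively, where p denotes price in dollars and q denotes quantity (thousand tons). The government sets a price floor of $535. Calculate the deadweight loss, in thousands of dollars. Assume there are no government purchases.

Rearranging demand gives qd = 2843 - 5p. Equilibrium: 2843 - 5p = p - 217, so 3060 = 6p and p* = 510, q* = 293.
Since 535 > 510, the floor is binding.
At p = 535: qd = 2843 - 5·535 = 168 and qs = 535 - 217 = 318.
Quantity traded falls to 168. At q = 168 the demand price is (2843 - 168)/5 = 535 and the supply price is 217 + 168 = 385.
Deadweight loss = ½ · (535 - 385) · (293 - 168) = ½ · 150 · 125 = 9375.

9375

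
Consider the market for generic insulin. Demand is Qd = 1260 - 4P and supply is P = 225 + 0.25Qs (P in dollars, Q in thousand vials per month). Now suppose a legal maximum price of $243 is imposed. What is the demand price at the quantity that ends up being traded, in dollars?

Rearranging supply gives Qs = 4P - 900. Without the control the market clears where 1260 - 4P = 4P - 900, i.e. P* = 270 and Q* = 180.
The ceiling of 243 is below the equilibrium price 270, so it binds.
At P = 243: Qd = 1260 - 4·243 = 288 and Qs = 4·243 - 900 = 72.
Only 72 units reach the market. On the demand curve, the marginal buyer's willingness to pay at Q = 72 is (1260 - 72)/4 = 297.

297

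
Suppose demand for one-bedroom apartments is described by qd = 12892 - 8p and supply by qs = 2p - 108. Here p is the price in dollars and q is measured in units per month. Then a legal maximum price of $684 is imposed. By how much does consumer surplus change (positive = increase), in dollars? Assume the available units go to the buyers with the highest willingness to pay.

681296

Without the control the market clears where 12892 - 8p = 2p - 108, i.e. p* = 1300 and q* = 2492.
The ceiling of 684 is below the equilibrium price 1300, so it binds.
At p = 684: qd = 12892 - 8·684 = 7420 and qs = 2·684 - 108 = 1260.
Consumer surplus without the control is ½ · (1611.5 - 1300) · 2492 = 388129.
With the ceiling, 1260 units are sold at 684 (assume they go to the highest-value buyers). The demand price at q = 1260 is 1454, so CS = ½ · [(1611.5 - 684) + (1454 - 684)] · 1260 = 1069425.
Change in consumer surplus = 1069425 - 388129 = 681296.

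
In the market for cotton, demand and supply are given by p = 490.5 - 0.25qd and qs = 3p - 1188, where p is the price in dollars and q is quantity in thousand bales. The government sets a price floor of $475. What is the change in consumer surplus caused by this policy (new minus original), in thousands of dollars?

-2800

Rearranging demand gives qd = 1962 - 4p. Equilibrium: 1962 - 4p = 3p - 1188, so 3150 = 7p and p* = 450, q* = 162.
The floor of 475 is above the equilibrium price 450, so it binds.
At p = 475: qd = 1962 - 4·475 = 62 and qs = 3·475 - 1188 = 237.
Consumer surplus without the control is ½ · (490.5 - 450) · 162 = 3280.5.
With the floor, consumers buy 62 units at 475, so CS = ½ · (490.5 - 475) · 62 = 480.5.
Change in consumer surplus = 480.5 - 3280.5 = -2800.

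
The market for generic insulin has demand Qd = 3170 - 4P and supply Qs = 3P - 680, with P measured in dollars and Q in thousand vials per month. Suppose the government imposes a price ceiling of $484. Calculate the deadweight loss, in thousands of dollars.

11434.5

Equilibrium: 3170 - 4P = 3P - 680, so 3850 = 7P and P* = 550, Q* = 970.
Because the ceiling (484) lies below the market-clearing price, it is binding.
At P = 484: Qd = 3170 - 4·484 = 1234 and Qs = 3·484 - 680 = 772.
Quantity traded falls to 772. At Q = 772 the demand price is (3170 - 772)/4 = 599.5 and the supply price is (680 + 772)/3 = 484.
Deadweight loss = ½ · (599.5 - 484) · (970 - 772) = ½ · 115.5 · 198 = 11434.5.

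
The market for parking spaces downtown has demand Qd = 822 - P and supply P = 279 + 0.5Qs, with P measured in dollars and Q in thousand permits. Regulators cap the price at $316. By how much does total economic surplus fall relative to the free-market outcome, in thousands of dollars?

62208

Rearranging supply gives Qs = 2P - 558. Without the control the market clears where 822 - P = 2P - 558, i.e. P* = 460 and Q* = 362.
Because the ceiling (316) lies below the market-clearing price, it is binding.
At P = 316: Qd = 822 - 316 = 506 and Qs = 2·316 - 558 = 74.
Quantity traded falls to 74. At Q = 74 the demand price is 822 - 74 = 748 and the supply price is (558 + 74)/2 = 316.
Deadweight loss = ½ · (748 - 316) · (362 - 74) = ½ · 432 · 288 = 62208.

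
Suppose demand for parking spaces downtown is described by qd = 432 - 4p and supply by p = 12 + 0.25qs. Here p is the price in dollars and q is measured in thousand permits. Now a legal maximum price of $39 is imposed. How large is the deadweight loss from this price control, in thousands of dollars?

1764

Rearranging supply gives qs = 4p - 48. Without the control the market clears where 432 - 4p = 4p - 48, i.e. p* = 60 and q* = 192.
The ceiling of 39 is below the equilibrium price 60, so it binds.
At p = 39: qd = 432 - 4·39 = 276 and qs = 4·39 - 48 = 108.
Quantity traded falls to 108. At q = 108 the demand price is (432 - 108)/4 = 81 and the supply price is (48 + 108)/4 = 39.
Deadweight loss = ½ · (81 - 39) · (192 - 108) = ½ · 42 · 84 = 1764.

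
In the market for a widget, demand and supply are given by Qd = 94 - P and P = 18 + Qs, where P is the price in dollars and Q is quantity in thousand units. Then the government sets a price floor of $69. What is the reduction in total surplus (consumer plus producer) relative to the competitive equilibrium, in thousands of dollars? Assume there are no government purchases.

169

Rearranging supply gives Qs = P - 18. In a free market, 94 - P = P - 18 gives the equilibrium P* = 56, Q* = 38.
Because the floor (69) lies above the market-clearing price, it is binding.
At P = 69: Qd = 94 - 69 = 25 and Qs = 69 - 18 = 51.
Quantity traded falls to 25. At Q = 25 the demand price is 94 - 25 = 69 and the supply price is 18 + 25 = 43.
Deadweight loss = ½ · (69 - 43) · (38 - 25) = ½ · 26 · 13 = 169.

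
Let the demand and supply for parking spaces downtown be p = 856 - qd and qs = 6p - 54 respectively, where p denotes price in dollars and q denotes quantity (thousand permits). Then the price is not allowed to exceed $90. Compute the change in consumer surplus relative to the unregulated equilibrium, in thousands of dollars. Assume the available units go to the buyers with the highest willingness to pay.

-9360

Rearranging demand gives qd = 856 - p. Without the control the market clears where 856 - p = 6p - 54, i.e. p* = 130 and q* = 726.
The ceiling of 90 is below the equilibrium price 130, so it binds.
At p = 90: qd = 856 - 90 = 766 and qs = 6·90 - 54 = 486.
Consumer surplus without the control is ½ · (856 - 130) · 726 = 263538.
With the ceiling, 486 units are sold at 90 (assume they go to the highest-value buyers). The demand price at q = 486 is 370, so CS = ½ · [(856 - 90) + (370 - 90)] · 486 = 254178.
Change in consumer surplus = 254178 - 263538 = -9360.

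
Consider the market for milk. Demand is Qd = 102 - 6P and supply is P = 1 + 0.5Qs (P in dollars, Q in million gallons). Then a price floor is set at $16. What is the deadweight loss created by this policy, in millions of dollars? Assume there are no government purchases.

108

Rearranging supply gives Qs = 2P - 2. In a free market, 102 - 6P = 2P - 2 gives the equilibrium P* = 13, Q* = 24.
Since 16 > 13, the floor is binding.
At P = 16: Qd = 102 - 6·16 = 6 and Qs = 2·16 - 2 = 30.
Quantity traded falls to 6. At Q = 6 the demand price is (102 - 6)/6 = 16 and the supply price is (2 + 6)/2 = 4.
Deadweight loss = ½ · (16 - 4) · (24 - 6) = ½ · 12 · 18 = 108.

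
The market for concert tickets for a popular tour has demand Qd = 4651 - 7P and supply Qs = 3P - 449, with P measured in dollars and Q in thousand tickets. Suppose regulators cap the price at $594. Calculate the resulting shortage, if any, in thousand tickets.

Without the control the market clears where 4651 - 7P = 3P - 449, i.e. P* = 510 and Q* = 1081.
Since 594 is above P* = 510, the ceiling does not bind and the free-market outcome prevails.
Since the control does not bind, there is no shortage.

0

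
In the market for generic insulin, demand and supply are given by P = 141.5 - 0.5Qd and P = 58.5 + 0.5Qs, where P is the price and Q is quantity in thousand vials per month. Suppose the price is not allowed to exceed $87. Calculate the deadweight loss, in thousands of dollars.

338

Rearranging demand gives Qd = 283 - 2P; rearranging supply gives Qs = 2P - 117. Equilibrium: 283 - 2P = 2P - 117, so 400 = 4P and P* = 100, Q* = 83.
The ceiling of 87 is below the equilibrium price 100, so it binds.
At P = 87: Qd = 283 - 2·87 = 109 and Qs = 2·87 - 117 = 57.
Quantity traded falls to 57. At Q = 57 the demand price is (283 - 57)/2 = 113 and the supply price is (117 + 57)/2 = 87.
Deadweight loss = ½ · (113 - 87) · (83 - 57) = ½ · 26 · 26 = 338.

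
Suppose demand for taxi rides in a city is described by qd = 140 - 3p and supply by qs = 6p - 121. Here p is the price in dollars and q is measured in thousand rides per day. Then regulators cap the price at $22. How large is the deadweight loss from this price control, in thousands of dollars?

441

Equilibrium: 140 - 3p = 6p - 121, so 261 = 9p and p* = 29, q* = 53.
The ceiling of 22 is below the equilibrium price 29, so it binds.
At p = 22: qd = 140 - 3·22 = 74 and qs = 6·22 - 121 = 11.
Quantity traded falls to 11. At q = 11 the demand price is (140 - 11)/3 = 43 and the supply price is (121 + 11)/6 = 22.
Deadweight loss = ½ · (43 - 22) · (53 - 11) = ½ · 21 · 42 = 441.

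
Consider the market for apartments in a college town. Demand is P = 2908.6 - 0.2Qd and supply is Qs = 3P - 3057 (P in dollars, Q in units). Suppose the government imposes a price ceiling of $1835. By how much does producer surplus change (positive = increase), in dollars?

-1093357.5

Rearranging demand gives Qd = 14543 - 5P. Without the control the market clears where 14543 - 5P = 3P - 3057, i.e. P* = 2200 and Q* = 3543.
Since 1835 < 2200, the ceiling is binding.
At P = 1835: Qd = 14543 - 5·1835 = 5368 and Qs = 3·1835 - 3057 = 2448.
Producer surplus without the control is ½ · (2200 - 1019) · 3543 = 2092141.5.
With the ceiling, producers sell 2448 units at 1835, so PS = ½ · (1835 - 1019) · 2448 = 998784.
Change in producer surplus = 998784 - 2092141.5 = -1093357.5.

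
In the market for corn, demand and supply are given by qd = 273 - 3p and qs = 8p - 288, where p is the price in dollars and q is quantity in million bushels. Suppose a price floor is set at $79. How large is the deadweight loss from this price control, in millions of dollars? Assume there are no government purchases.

Equilibrium: 273 - 3p = 8p - 288, so 561 = 11p and p* = 51, q* = 120.
Because the floor (79) lies above the market-clearing price, it is binding.
At p = 79: qd = 273 - 3·79 = 36 and qs = 8·79 - 288 = 344.
Quantity traded falls to 36. At q = 36 the demand price is (273 - 36)/3 = 79 and the supply price is (288 + 36)/8 = 40.5.
Deadweight loss = ½ · (79 - 40.5) · (120 - 36) = ½ · 38.5 · 84 = 1617.

1617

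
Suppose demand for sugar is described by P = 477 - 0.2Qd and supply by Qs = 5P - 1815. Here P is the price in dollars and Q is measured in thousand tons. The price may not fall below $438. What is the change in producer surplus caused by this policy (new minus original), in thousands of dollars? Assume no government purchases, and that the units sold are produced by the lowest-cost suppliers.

Rearranging demand gives Qd = 2385 - 5P. In a free market, 2385 - 5P = 5P - 1815 gives the equilibrium P* = 420, Q* = 285.
The floor of 438 is above the equilibrium price 420, so it binds.
At P = 438: Qd = 2385 - 5·438 = 195 and Qs = 5·438 - 1815 = 375.
Producer surplus without the control is ½ · (420 - 363) · 285 = 8122.5.
With the floor, 195 units are sold at 438. The supply price at Q = 195 is 402, so PS = ½ · [(438 - 363) + (438 - 402)] · 195 = 10822.5.
Change in producer surplus = 10822.5 - 8122.5 = 2700.

2700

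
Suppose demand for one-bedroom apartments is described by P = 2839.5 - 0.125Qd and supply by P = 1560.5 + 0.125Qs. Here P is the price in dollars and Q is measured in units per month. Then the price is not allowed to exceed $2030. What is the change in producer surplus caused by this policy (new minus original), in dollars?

-754120

Rearranging demand gives Qd = 22716 - 8P; rearranging supply gives Qs = 8P - 12484. In a free market, 22716 - 8P = 8P - 12484 gives the equilibrium P* = 2200, Q* = 5116.
Because the ceiling (2030) lies below the market-clearing price, it is binding.
At P = 2030: Qd = 22716 - 8·2030 = 6476 and Qs = 8·2030 - 12484 = 3756.
Producer surplus without the control is ½ · (2200 - 1560.5) · 5116 = 1635841.
With the ceiling, producers sell 3756 units at 2030, so PS = ½ · (2030 - 1560.5) · 3756 = 881721.
Change in producer surplus = 881721 - 1635841 = -754120.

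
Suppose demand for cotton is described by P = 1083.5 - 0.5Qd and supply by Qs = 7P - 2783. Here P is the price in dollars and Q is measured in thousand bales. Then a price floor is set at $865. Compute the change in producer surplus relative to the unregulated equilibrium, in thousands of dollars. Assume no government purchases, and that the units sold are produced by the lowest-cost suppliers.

Rearranging demand gives Qd = 2167 - 2P. Equilibrium: 2167 - 2P = 7P - 2783, so 4950 = 9P and P* = 550, Q* = 1067.
Since 865 > 550, the floor is binding.
At P = 865: Qd = 2167 - 2·865 = 437 and Qs = 7·865 - 2783 = 3272.
Producer surplus without the control is ½ · (550 - 2783/7) · 1067 = 1138489/14.
With the floor, 437 units are sold at 865. The supply price at Q = 437 is 460, so PS = ½ · [(865 - 2783/7) + (865 - 460)] · 437 = 2668759/14.
Change in producer surplus = 2668759/14 - 1138489/14 = 109305.

109305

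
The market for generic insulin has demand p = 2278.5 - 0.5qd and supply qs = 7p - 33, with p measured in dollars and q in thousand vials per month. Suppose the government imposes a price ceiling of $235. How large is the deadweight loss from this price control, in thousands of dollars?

1191093.75

Rearranging demand gives qd = 4557 - 2p. Without the control the market clears where 4557 - 2p = 7p - 33, i.e. p* = 510 and q* = 3537.
The ceiling of 235 is below the equilibrium price 510, so it binds.
At p = 235: qd = 4557 - 2·235 = 4087 and qs = 7·235 - 33 = 1612.
Quantity traded falls to 1612. At q = 1612 the demand price is (4557 - 1612)/2 = 1472.5 and the supply price is (33 + 1612)/7 = 235.
Deadweight loss = ½ · (1472.5 - 235) · (3537 - 1612) = ½ · 1237.5 · 1925 = 1191093.75.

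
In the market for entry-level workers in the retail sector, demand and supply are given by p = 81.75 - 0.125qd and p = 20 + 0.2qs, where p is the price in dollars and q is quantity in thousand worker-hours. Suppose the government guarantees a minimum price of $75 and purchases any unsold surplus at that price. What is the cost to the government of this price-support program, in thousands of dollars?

Rearranging demand gives qd = 654 - 8p; rearranging supply gives qs = 5p - 100. Setting quantity demanded equal to quantity supplied, 654 - 8p = 5p - 100, gives p* = 58 and q* = 190.
Since 75 > 58, the floor is binding.
At p = 75: qd = 654 - 8·75 = 54 and qs = 5·75 - 100 = 275.
Surplus = qs - qd = 221.
Government expenditure = surplus × support price = 221 × 75 = 16575.

16575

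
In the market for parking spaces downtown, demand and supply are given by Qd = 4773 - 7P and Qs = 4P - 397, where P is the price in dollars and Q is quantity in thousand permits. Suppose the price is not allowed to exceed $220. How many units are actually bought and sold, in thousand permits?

Setting quantity demanded equal to quantity supplied, 4773 - 7P = 4P - 397, gives P* = 470 and Q* = 1483.
Because the ceiling (220) lies below the market-clearing price, it is binding.
At P = 220: Qd = 4773 - 7·220 = 3233 and Qs = 4·220 - 397 = 483.
The quantity actually transacted is the short side, supply: 483.

483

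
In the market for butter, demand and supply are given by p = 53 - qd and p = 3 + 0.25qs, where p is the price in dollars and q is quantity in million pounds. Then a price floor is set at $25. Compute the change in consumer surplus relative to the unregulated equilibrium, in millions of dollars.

-408

Rearranging demand gives qd = 53 - p; rearranging supply gives qs = 4p - 12. Without the control the market clears where 53 - p = 4p - 12, i.e. p* = 13 and q* = 40.
Since 25 > 13, the floor is binding.
At p = 25: qd = 53 - 25 = 28 and qs = 4·25 - 12 = 88.
Consumer surplus without the control is ½ · (53 - 13) · 40 = 800.
With the floor, consumers buy 28 units at 25, so CS = ½ · (53 - 25) · 28 = 392.
Change in consumer surplus = 392 - 800 = -408.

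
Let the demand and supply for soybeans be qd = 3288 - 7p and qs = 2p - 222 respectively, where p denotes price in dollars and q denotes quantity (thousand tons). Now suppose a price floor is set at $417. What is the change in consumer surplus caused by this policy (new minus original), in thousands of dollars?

-12514.5

Setting quantity demanded equal to quantity supplied, 3288 - 7p = 2p - 222, gives p* = 390 and q* = 558.
The floor of 417 is above the equilibrium price 390, so it binds.
At p = 417: qd = 3288 - 7·417 = 369 and qs = 2·417 - 222 = 612.
Consumer surplus without the control is ½ · (3288/7 - 390) · 558 = 155682/7.
With the floor, consumers buy 369 units at 417, so CS = ½ · (3288/7 - 417) · 369 = 136161/14.
Change in consumer surplus = 136161/14 - 155682/7 = -12514.5.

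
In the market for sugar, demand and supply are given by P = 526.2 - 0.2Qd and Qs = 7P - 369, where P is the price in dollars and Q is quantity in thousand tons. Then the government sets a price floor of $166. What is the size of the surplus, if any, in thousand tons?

Rearranging demand gives Qd = 2631 - 5P. Setting quantity demanded equal to quantity supplied, 2631 - 5P = 7P - 369, gives P* = 250 and Q* = 1381.
Since 166 is below P* = 250, the floor does not bind and the free-market outcome prevails.
Since the control does not bind, there is no surplus.

0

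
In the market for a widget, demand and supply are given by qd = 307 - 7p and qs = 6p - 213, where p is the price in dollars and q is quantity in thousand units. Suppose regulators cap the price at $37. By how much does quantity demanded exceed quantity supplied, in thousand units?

39

Without the control the market clears where 307 - 7p = 6p - 213, i.e. p* = 40 and q* = 27.
Because the ceiling (37) lies below the market-clearing price, it is binding.
At p = 37: qd = 307 - 7·37 = 48 and qs = 6·37 - 213 = 9.
Shortage = qd - qs = 48 - 9 = 39.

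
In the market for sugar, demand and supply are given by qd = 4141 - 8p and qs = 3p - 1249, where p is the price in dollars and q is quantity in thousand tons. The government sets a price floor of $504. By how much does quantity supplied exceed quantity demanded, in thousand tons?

154

In a free market, 4141 - 8p = 3p - 1249 gives the equilibrium p* = 490, q* = 221.
Because the floor (504) lies above the market-clearing price, it is binding.
At p = 504: qd = 4141 - 8·504 = 109 and qs = 3·504 - 1249 = 263.
Surplus = qs - qd = 263 - 109 = 154.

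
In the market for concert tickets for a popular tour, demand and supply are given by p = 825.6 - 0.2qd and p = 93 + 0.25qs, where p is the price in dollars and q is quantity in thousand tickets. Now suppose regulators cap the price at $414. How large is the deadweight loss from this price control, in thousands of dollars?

Rearranging demand gives qd = 4128 - 5p; rearranging supply gives qs = 4p - 372. Without the control the market clears where 4128 - 5p = 4p - 372, i.e. p* = 500 and q* = 1628.
Because the ceiling (414) lies below the market-clearing price, it is binding.
At p = 414: qd = 4128 - 5·414 = 2058 and qs = 4·414 - 372 = 1284.
Quantity traded falls to 1284. At q = 1284 the demand price is (4128 - 1284)/5 = 568.8 and the supply price is (372 + 1284)/4 = 414.
Deadweight loss = ½ · (568.8 - 414) · (1628 - 1284) = ½ · 154.8 · 344 = 26625.6.

26625.6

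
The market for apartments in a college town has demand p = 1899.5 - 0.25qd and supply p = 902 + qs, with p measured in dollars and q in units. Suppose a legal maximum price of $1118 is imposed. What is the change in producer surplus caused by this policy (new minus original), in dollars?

-295074

Rearranging demand gives qd = 7598 - 4p; rearranging supply gives qs = p - 902. Equilibrium: 7598 - 4p = p - 902, so 8500 = 5p and p* = 1700, q* = 798.
The ceiling of 1118 is below the equilibrium price 1700, so it binds.
At p = 1118: qd = 7598 - 4·1118 = 3126 and qs = 1118 - 902 = 216.
Producer surplus without the control is ½ · (1700 - 902) · 798 = 318402.
With the ceiling, producers sell 216 units at 1118, so PS = ½ · (1118 - 902) · 216 = 23328.
Change in producer surplus = 23328 - 318402 = -295074.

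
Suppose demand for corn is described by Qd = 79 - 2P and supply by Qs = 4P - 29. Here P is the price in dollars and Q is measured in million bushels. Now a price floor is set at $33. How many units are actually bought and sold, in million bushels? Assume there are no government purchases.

Equilibrium: 79 - 2P = 4P - 29, so 108 = 6P and P* = 18, Q* = 43.
Since 33 > 18, the floor is binding.
At P = 33: Qd = 79 - 2·33 = 13 and Qs = 4·33 - 29 = 103.
The quantity actually transacted is the short side, demand: 13.

13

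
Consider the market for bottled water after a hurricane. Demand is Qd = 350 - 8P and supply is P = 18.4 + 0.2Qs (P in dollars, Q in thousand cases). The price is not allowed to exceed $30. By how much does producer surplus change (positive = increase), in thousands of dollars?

Rearranging supply gives Qs = 5P - 92. In a free market, 350 - 8P = 5P - 92 gives the equilibrium P* = 34, Q* = 78.
The ceiling of 30 is below the equilibrium price 34, so it binds.
At P = 30: Qd = 350 - 8·30 = 110 and Qs = 5·30 - 92 = 58.
Producer surplus without the control is ½ · (34 - 18.4) · 78 = 608.4.
With the ceiling, producers sell 58 units at 30, so PS = ½ · (30 - 18.4) · 58 = 336.4.
Change in producer surplus = 336.4 - 608.4 = -272.

-272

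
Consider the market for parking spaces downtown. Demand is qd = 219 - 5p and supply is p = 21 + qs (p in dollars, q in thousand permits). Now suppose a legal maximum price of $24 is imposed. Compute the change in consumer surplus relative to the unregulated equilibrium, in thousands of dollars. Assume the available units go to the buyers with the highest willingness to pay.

22.4

Rearranging supply gives qs = p - 21. Setting quantity demanded equal to quantity supplied, 219 - 5p = p - 21, gives p* = 40 and q* = 19.
The ceiling of 24 is below the equilibrium price 40, so it binds.
At p = 24: qd = 219 - 5·24 = 99 and qs = 24 - 21 = 3.
Consumer surplus without the control is ½ · (43.8 - 40) · 19 = 36.1.
With the ceiling, 3 units are sold at 24 (assume they go to the highest-value buyers). The demand price at q = 3 is 43.2, so CS = ½ · [(43.8 - 24) + (43.2 - 24)] · 3 = 58.5.
Change in consumer surplus = 58.5 - 36.1 = 22.4.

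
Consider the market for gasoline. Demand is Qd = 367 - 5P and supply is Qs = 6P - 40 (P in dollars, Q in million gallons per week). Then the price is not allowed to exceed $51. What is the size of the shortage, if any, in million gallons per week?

Setting quantity demanded equal to quantity supplied, 367 - 5P = 6P - 40, gives P* = 37 and Q* = 182.
Since 51 is above P* = 37, the ceiling does not bind and the free-market outcome prevails.
Since the control does not bind, there is no shortage.

0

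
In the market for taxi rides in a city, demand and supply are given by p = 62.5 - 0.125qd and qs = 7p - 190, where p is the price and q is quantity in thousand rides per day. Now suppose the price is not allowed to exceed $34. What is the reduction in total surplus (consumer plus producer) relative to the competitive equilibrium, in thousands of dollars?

Rearranging demand gives qd = 500 - 8p. Setting quantity demanded equal to quantity supplied, 500 - 8p = 7p - 190, gives p* = 46 and q* = 132.
The ceiling of 34 is below the equilibrium price 46, so it binds.
At p = 34: qd = 500 - 8·34 = 228 and qs = 7·34 - 190 = 48.
Quantity traded falls to 48. At q = 48 the demand price is (500 - 48)/8 = 56.5 and the supply price is (190 + 48)/7 = 34.
Deadweight loss = ½ · (56.5 - 34) · (132 - 48) = ½ · 22.5 · 84 = 945.

945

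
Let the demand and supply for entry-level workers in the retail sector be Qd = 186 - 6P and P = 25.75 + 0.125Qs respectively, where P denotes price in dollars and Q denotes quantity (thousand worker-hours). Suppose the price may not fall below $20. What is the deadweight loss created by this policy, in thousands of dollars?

0

Rearranging supply gives Qs = 8P - 206. Setting quantity demanded equal to quantity supplied, 186 - 6P = 8P - 206, gives P* = 28 and Q* = 18.
The floor of 20 is below the equilibrium price 28, so it is not binding; the market clears at P* = 28, Q* = 18.
Since the control does not bind, no trades are prevented and deadweight loss is zero.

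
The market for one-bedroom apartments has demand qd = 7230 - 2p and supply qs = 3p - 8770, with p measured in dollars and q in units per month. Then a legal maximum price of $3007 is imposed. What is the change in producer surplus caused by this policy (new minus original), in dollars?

Without the control the market clears where 7230 - 2p = 3p - 8770, i.e. p* = 3200 and q* = 830.
Since 3007 < 3200, the ceiling is binding.
At p = 3007: qd = 7230 - 2·3007 = 1216 and qs = 3·3007 - 8770 = 251.
Producer surplus without the control is ½ · (3200 - 8770/3) · 830 = 344450/3.
With the ceiling, producers sell 251 units at 3007, so PS = ½ · (3007 - 8770/3) · 251 = 63001/6.
Change in producer surplus = 63001/6 - 344450/3 = -104316.5.

-104316.5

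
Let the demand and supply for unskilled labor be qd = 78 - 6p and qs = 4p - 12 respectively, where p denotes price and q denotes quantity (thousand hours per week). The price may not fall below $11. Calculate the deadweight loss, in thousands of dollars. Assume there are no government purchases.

30

Without the control the market clears where 78 - 6p = 4p - 12, i.e. p* = 9 and q* = 24.
The floor of 11 is above the equilibrium price 9, so it binds.
At p = 11: qd = 78 - 6·11 = 12 and qs = 4·11 - 12 = 32.
Quantity traded falls to 12. At q = 12 the demand price is (78 - 12)/6 = 11 and the supply price is (12 + 12)/4 = 6.
Deadweight loss = ½ · (11 - 6) · (24 - 12) = ½ · 5 · 12 = 30.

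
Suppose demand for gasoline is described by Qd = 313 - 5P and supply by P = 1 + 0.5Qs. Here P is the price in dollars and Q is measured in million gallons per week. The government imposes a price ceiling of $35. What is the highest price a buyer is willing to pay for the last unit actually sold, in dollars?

49

Rearranging supply gives Qs = 2P - 2. Equilibrium: 313 - 5P = 2P - 2, so 315 = 7P and P* = 45, Q* = 88.
The ceiling of 35 is below the equilibrium price 45, so it binds.
At P = 35: Qd = 313 - 5·35 = 138 and Qs = 2·35 - 2 = 68.
Only 68 units reach the market. On the demand curve, the marginal buyer's willingness to pay at Q = 68 is (313 - 68)/5 = 49.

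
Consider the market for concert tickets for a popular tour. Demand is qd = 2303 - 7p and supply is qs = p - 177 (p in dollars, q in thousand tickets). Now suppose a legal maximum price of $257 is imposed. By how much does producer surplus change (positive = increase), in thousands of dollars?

In a free market, 2303 - 7p = p - 177 gives the equilibrium p* = 310, q* = 133.
Since 257 < 310, the ceiling is binding.
At p = 257: qd = 2303 - 7·257 = 504 and qs = 257 - 177 = 80.
Producer surplus without the control is ½ · (310 - 177) · 133 = 8844.5.
With the ceiling, producers sell 80 units at 257, so PS = ½ · (257 - 177) · 80 = 3200.
Change in producer surplus = 3200 - 8844.5 = -5644.5.

-5644.5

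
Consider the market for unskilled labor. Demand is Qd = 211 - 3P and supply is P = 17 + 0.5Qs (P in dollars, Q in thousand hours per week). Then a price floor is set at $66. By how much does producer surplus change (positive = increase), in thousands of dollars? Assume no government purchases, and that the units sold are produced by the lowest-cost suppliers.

Rearranging supply gives Qs = 2P - 34. Equilibrium: 211 - 3P = 2P - 34, so 245 = 5P and P* = 49, Q* = 64.
The floor of 66 is above the equilibrium price 49, so it binds.
At P = 66: Qd = 211 - 3·66 = 13 and Qs = 2·66 - 34 = 98.
Producer surplus without the control is ½ · (49 - 17) · 64 = 1024.
With the floor, 13 units are sold at 66. The supply price at Q = 13 is 23.5, so PS = ½ · [(66 - 17) + (66 - 23.5)] · 13 = 594.75.
Change in producer surplus = 594.75 - 1024 = -429.25.

-429.25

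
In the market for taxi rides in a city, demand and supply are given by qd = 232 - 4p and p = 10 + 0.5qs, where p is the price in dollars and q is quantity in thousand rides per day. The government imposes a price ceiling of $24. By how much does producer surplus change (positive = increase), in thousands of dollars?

-828

Rearranging supply gives qs = 2p - 20. Setting quantity demanded equal to quantity supplied, 232 - 4p = 2p - 20, gives p* = 42 and q* = 64.
Since 24 < 42, the ceiling is binding.
At p = 24: qd = 232 - 4·24 = 136 and qs = 2·24 - 20 = 28.
Producer surplus without the control is ½ · (42 - 10) · 64 = 1024.
With the ceiling, producers sell 28 units at 24, so PS = ½ · (24 - 10) · 28 = 196.
Change in producer surplus = 196 - 1024 = -828.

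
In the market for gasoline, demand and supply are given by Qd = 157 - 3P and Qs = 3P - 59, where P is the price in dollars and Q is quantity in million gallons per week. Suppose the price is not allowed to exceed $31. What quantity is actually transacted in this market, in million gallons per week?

34

Setting quantity demanded equal to quantity supplied, 157 - 3P = 3P - 59, gives P* = 36 and Q* = 49.
Since 31 < 36, the ceiling is binding.
At P = 31: Qd = 157 - 3·31 = 64 and Qs = 3·31 - 59 = 34.
The quantity actually transacted is the short side, supply: 34.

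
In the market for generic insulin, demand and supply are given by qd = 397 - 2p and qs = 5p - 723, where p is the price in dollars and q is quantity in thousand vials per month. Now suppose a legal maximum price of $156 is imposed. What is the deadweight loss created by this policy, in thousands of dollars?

140

Without the control the market clears where 397 - 2p = 5p - 723, i.e. p* = 160 and q* = 77.
Because the ceiling (156) lies below the market-clearing price, it is binding.
At p = 156: qd = 397 - 2·156 = 85 and qs = 5·156 - 723 = 57.
Quantity traded falls to 57. At q = 57 the demand price is (397 - 57)/2 = 170 and the supply price is (723 + 57)/5 = 156.
Deadweight loss = ½ · (170 - 156) · (77 - 57) = ½ · 14 · 20 = 140.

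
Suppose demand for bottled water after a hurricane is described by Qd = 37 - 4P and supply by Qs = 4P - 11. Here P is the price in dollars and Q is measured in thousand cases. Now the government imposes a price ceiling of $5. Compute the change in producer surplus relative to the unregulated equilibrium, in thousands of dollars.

Equilibrium: 37 - 4P = 4P - 11, so 48 = 8P and P* = 6, Q* = 13.
Because the ceiling (5) lies below the market-clearing price, it is binding.
At P = 5: Qd = 37 - 4·5 = 17 and Qs = 4·5 - 11 = 9.
Producer surplus without the control is ½ · (6 - 2.75) · 13 = 21.125.
With the ceiling, producers sell 9 units at 5, so PS = ½ · (5 - 2.75) · 9 = 10.125.
Change in producer surplus = 10.125 - 21.125 = -11.

-11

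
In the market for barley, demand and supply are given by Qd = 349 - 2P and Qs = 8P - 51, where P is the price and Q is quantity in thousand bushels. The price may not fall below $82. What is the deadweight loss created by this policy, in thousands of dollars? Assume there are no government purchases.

2205

Without the control the market clears where 349 - 2P = 8P - 51, i.e. P* = 40 and Q* = 269.
The floor of 82 is above the equilibrium price 40, so it binds.
At P = 82: Qd = 349 - 2·82 = 185 and Qs = 8·82 - 51 = 605.
Quantity traded falls to 185. At Q = 185 the demand price is (349 - 185)/2 = 82 and the supply price is (51 + 185)/8 = 29.5.
Deadweight loss = ½ · (82 - 29.5) · (269 - 185) = ½ · 52.5 · 84 = 2205.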